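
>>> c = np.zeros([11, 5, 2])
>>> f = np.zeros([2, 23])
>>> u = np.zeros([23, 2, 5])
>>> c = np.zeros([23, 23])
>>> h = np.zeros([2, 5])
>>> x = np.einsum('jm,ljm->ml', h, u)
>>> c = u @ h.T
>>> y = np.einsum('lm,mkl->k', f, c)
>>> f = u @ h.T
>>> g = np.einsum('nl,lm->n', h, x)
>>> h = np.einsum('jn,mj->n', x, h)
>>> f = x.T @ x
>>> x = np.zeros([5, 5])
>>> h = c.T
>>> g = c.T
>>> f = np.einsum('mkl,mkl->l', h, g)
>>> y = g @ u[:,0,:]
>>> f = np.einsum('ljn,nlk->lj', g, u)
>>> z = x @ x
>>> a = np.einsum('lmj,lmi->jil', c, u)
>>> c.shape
(23, 2, 2)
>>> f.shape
(2, 2)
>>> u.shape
(23, 2, 5)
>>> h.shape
(2, 2, 23)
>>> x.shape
(5, 5)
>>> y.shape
(2, 2, 5)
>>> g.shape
(2, 2, 23)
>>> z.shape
(5, 5)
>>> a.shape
(2, 5, 23)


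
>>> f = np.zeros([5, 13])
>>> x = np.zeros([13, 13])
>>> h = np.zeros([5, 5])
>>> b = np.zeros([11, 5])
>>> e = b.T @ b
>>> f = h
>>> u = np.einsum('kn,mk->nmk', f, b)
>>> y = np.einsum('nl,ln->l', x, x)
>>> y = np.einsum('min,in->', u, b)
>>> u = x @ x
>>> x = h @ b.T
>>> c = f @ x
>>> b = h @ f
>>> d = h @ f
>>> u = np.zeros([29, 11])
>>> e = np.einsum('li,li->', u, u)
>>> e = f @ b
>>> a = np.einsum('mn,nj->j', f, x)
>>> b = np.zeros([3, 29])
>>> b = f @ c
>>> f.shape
(5, 5)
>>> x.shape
(5, 11)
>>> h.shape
(5, 5)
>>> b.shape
(5, 11)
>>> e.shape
(5, 5)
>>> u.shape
(29, 11)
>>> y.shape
()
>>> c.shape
(5, 11)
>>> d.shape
(5, 5)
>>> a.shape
(11,)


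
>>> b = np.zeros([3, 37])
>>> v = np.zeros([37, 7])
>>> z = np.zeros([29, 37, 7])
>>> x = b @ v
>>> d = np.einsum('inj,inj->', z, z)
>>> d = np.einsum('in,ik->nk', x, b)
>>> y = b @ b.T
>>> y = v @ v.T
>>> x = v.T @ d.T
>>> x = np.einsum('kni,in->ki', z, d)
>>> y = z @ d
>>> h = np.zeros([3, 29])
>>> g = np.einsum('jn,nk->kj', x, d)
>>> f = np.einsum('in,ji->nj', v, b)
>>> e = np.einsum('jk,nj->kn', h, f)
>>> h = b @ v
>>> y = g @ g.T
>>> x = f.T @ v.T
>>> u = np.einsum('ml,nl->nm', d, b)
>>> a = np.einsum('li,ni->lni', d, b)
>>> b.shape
(3, 37)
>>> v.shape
(37, 7)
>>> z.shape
(29, 37, 7)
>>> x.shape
(3, 37)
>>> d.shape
(7, 37)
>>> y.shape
(37, 37)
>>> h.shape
(3, 7)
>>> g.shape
(37, 29)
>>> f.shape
(7, 3)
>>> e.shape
(29, 7)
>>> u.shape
(3, 7)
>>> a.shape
(7, 3, 37)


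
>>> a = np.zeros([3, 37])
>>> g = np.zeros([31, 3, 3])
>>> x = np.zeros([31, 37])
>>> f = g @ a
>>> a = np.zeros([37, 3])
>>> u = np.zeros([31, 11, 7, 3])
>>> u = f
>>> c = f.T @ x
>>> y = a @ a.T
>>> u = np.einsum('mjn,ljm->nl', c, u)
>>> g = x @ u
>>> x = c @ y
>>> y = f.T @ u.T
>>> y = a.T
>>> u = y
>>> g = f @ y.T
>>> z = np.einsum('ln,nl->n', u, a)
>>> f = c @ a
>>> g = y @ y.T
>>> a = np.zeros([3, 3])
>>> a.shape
(3, 3)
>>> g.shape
(3, 3)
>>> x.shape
(37, 3, 37)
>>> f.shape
(37, 3, 3)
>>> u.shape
(3, 37)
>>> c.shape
(37, 3, 37)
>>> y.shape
(3, 37)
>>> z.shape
(37,)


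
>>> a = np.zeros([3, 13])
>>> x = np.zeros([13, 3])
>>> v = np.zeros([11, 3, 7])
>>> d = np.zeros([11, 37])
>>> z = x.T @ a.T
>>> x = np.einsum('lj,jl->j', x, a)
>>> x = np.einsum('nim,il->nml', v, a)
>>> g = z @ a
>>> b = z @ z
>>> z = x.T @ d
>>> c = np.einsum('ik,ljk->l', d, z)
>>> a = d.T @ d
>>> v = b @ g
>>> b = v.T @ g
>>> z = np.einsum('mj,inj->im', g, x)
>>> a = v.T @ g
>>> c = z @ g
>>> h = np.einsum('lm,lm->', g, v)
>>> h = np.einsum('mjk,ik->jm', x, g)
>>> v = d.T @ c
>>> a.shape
(13, 13)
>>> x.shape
(11, 7, 13)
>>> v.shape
(37, 13)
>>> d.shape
(11, 37)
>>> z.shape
(11, 3)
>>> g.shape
(3, 13)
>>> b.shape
(13, 13)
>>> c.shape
(11, 13)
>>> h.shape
(7, 11)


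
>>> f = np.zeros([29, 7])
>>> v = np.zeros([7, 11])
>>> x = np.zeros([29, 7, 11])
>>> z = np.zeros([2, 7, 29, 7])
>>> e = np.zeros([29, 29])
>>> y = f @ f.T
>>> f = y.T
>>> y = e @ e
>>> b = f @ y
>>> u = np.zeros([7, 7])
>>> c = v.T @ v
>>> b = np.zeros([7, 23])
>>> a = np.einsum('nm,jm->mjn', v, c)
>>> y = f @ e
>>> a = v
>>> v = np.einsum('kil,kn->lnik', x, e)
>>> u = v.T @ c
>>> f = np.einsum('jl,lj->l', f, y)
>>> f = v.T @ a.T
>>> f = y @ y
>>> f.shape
(29, 29)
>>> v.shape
(11, 29, 7, 29)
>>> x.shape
(29, 7, 11)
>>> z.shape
(2, 7, 29, 7)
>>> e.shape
(29, 29)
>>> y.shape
(29, 29)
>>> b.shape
(7, 23)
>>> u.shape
(29, 7, 29, 11)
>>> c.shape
(11, 11)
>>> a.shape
(7, 11)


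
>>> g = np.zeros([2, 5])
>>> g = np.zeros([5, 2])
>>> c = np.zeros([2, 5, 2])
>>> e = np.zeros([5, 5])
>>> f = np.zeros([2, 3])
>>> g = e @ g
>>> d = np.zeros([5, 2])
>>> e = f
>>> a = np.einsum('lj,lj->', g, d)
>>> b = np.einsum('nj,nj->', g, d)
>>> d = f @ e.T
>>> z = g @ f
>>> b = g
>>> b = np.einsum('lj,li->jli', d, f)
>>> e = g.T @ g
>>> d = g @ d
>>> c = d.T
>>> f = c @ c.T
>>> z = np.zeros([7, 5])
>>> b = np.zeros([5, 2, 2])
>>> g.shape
(5, 2)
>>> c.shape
(2, 5)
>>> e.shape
(2, 2)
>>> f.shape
(2, 2)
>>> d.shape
(5, 2)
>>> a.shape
()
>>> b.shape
(5, 2, 2)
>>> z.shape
(7, 5)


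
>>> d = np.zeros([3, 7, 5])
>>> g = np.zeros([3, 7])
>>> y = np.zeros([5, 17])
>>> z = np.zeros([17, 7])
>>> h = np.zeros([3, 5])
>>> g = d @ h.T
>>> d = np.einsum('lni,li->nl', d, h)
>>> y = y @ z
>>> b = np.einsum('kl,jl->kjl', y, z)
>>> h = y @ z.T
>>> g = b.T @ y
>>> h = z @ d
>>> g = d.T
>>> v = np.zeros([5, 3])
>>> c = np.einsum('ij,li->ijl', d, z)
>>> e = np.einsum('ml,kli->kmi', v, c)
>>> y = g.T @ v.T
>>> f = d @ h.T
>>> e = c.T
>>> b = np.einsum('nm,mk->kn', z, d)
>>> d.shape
(7, 3)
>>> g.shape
(3, 7)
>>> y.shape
(7, 5)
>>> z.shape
(17, 7)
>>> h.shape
(17, 3)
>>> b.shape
(3, 17)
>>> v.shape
(5, 3)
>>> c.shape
(7, 3, 17)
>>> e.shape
(17, 3, 7)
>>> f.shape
(7, 17)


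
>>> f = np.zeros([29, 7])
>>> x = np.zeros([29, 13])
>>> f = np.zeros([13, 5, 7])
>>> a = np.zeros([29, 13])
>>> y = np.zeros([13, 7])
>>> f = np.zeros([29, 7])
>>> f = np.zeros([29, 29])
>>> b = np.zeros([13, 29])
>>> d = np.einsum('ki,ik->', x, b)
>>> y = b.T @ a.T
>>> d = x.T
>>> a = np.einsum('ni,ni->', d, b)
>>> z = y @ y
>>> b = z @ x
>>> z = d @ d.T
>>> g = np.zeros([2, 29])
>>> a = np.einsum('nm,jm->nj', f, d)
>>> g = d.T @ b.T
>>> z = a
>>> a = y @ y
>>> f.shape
(29, 29)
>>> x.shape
(29, 13)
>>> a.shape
(29, 29)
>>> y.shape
(29, 29)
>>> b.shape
(29, 13)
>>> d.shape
(13, 29)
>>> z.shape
(29, 13)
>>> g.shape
(29, 29)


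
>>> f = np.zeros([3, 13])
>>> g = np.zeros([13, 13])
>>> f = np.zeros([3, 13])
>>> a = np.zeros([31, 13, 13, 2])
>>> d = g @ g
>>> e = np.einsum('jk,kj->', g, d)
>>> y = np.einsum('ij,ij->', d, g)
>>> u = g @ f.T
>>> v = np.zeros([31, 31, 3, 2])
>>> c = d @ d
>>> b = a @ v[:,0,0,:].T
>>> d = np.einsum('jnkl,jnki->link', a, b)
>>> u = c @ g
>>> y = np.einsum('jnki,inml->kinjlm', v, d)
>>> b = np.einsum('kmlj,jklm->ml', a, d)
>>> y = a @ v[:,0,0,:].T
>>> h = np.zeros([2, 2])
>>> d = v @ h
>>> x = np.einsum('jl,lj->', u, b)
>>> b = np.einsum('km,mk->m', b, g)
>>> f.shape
(3, 13)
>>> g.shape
(13, 13)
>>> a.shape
(31, 13, 13, 2)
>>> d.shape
(31, 31, 3, 2)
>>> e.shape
()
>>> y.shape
(31, 13, 13, 31)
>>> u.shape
(13, 13)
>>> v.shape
(31, 31, 3, 2)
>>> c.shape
(13, 13)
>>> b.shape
(13,)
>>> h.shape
(2, 2)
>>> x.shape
()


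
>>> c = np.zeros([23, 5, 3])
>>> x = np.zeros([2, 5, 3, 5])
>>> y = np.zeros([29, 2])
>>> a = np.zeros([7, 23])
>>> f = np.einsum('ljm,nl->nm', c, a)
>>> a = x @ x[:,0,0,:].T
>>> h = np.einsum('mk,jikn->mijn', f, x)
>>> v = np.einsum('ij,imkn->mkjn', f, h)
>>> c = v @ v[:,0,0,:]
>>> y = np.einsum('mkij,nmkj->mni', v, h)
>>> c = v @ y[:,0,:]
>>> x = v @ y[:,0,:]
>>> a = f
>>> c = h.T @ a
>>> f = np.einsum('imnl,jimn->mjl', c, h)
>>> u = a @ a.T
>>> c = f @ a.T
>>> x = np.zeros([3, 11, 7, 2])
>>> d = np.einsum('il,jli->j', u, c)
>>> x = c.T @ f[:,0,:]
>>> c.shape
(2, 7, 7)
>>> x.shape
(7, 7, 3)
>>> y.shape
(5, 7, 3)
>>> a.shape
(7, 3)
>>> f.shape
(2, 7, 3)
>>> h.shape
(7, 5, 2, 5)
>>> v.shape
(5, 2, 3, 5)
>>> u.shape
(7, 7)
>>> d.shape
(2,)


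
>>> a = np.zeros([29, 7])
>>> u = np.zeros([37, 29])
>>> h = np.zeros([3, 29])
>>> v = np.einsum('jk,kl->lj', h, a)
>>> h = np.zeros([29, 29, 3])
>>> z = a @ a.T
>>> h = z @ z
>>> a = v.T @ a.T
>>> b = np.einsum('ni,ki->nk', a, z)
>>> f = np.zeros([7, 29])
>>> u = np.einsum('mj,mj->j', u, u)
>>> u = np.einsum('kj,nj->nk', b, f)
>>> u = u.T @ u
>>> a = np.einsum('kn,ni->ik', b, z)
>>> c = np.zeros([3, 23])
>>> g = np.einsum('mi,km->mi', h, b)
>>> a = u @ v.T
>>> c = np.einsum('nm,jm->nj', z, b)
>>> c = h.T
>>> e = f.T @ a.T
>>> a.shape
(3, 7)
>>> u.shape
(3, 3)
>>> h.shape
(29, 29)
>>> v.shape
(7, 3)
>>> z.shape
(29, 29)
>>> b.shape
(3, 29)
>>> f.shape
(7, 29)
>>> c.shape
(29, 29)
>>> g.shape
(29, 29)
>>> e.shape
(29, 3)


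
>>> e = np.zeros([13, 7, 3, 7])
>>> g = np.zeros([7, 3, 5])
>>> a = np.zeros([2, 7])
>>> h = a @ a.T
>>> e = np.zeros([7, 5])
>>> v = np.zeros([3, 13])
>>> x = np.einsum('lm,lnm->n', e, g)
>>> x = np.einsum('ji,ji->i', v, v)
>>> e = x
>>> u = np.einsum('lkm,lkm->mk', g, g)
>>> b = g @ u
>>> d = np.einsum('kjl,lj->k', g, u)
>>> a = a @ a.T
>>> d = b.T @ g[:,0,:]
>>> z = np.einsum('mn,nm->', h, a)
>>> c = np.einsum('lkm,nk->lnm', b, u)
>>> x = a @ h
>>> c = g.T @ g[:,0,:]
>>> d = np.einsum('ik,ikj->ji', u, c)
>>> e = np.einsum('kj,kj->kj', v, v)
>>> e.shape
(3, 13)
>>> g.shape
(7, 3, 5)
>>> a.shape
(2, 2)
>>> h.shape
(2, 2)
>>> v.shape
(3, 13)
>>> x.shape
(2, 2)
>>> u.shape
(5, 3)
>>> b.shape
(7, 3, 3)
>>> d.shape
(5, 5)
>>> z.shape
()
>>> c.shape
(5, 3, 5)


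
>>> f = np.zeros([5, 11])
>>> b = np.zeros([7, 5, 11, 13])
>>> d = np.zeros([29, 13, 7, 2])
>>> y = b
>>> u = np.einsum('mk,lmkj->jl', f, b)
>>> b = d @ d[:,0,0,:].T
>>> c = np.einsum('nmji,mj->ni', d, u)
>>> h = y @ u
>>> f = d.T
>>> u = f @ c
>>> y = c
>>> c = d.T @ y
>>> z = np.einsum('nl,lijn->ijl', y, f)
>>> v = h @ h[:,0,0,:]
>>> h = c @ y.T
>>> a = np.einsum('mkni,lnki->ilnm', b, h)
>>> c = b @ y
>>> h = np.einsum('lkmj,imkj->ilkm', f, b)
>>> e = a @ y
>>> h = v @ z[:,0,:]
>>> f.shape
(2, 7, 13, 29)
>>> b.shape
(29, 13, 7, 29)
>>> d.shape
(29, 13, 7, 2)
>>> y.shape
(29, 2)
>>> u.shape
(2, 7, 13, 2)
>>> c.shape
(29, 13, 7, 2)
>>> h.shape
(7, 5, 11, 2)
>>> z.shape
(7, 13, 2)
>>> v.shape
(7, 5, 11, 7)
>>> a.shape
(29, 2, 7, 29)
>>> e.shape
(29, 2, 7, 2)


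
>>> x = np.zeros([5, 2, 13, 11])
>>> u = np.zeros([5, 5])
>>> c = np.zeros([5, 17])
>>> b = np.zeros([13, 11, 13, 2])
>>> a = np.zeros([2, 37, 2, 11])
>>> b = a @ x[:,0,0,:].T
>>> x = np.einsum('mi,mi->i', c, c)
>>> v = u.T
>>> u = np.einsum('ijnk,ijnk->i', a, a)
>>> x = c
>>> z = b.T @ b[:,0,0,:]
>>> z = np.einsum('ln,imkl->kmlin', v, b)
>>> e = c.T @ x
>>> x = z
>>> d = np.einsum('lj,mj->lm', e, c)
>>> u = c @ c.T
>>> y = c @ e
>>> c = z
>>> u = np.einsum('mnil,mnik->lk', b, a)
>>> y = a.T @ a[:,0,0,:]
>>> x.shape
(2, 37, 5, 2, 5)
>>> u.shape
(5, 11)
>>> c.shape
(2, 37, 5, 2, 5)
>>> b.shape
(2, 37, 2, 5)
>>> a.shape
(2, 37, 2, 11)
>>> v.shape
(5, 5)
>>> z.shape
(2, 37, 5, 2, 5)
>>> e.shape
(17, 17)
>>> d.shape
(17, 5)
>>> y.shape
(11, 2, 37, 11)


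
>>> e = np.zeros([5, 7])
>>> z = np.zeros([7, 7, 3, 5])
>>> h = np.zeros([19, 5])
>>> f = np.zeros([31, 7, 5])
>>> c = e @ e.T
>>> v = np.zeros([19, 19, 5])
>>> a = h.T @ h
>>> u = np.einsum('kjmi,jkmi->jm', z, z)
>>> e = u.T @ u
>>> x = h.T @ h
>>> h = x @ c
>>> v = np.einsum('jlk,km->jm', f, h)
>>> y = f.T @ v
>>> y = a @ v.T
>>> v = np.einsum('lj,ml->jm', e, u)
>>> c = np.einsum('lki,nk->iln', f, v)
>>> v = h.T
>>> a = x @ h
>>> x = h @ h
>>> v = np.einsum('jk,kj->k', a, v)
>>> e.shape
(3, 3)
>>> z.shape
(7, 7, 3, 5)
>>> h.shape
(5, 5)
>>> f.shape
(31, 7, 5)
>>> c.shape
(5, 31, 3)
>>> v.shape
(5,)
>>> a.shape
(5, 5)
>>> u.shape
(7, 3)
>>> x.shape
(5, 5)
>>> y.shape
(5, 31)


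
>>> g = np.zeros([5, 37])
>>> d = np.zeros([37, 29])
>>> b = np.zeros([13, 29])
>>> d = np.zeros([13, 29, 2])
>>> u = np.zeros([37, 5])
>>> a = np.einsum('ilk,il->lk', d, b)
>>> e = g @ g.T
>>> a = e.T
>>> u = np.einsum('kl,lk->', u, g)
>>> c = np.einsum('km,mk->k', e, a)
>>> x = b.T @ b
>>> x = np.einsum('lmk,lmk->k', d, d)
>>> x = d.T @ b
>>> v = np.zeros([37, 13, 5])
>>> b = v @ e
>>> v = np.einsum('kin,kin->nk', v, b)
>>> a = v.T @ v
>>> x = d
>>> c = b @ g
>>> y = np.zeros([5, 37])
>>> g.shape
(5, 37)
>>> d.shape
(13, 29, 2)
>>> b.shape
(37, 13, 5)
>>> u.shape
()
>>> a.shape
(37, 37)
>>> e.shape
(5, 5)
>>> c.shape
(37, 13, 37)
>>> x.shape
(13, 29, 2)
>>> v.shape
(5, 37)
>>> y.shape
(5, 37)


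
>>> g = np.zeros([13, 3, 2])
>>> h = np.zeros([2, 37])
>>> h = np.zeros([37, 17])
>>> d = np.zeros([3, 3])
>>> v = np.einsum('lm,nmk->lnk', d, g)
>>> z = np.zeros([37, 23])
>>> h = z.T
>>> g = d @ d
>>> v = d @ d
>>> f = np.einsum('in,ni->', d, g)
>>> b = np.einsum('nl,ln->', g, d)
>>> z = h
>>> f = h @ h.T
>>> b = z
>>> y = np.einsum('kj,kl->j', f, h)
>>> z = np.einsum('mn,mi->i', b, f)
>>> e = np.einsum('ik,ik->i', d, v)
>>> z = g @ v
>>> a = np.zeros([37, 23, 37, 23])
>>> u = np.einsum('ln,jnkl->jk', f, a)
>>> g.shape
(3, 3)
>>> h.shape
(23, 37)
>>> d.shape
(3, 3)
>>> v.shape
(3, 3)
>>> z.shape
(3, 3)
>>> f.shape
(23, 23)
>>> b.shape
(23, 37)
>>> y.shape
(23,)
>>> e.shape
(3,)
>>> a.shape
(37, 23, 37, 23)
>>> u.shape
(37, 37)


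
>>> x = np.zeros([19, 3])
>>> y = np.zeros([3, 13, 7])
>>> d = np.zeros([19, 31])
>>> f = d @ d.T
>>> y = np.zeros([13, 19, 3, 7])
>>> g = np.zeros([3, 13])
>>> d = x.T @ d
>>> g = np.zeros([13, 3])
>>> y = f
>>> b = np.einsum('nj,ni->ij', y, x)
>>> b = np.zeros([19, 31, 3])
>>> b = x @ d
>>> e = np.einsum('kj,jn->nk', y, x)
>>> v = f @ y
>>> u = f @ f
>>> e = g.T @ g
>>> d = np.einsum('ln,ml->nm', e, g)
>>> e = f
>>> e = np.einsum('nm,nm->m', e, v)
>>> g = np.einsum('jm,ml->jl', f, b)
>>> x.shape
(19, 3)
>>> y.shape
(19, 19)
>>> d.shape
(3, 13)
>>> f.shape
(19, 19)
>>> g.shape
(19, 31)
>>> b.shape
(19, 31)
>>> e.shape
(19,)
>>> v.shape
(19, 19)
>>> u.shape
(19, 19)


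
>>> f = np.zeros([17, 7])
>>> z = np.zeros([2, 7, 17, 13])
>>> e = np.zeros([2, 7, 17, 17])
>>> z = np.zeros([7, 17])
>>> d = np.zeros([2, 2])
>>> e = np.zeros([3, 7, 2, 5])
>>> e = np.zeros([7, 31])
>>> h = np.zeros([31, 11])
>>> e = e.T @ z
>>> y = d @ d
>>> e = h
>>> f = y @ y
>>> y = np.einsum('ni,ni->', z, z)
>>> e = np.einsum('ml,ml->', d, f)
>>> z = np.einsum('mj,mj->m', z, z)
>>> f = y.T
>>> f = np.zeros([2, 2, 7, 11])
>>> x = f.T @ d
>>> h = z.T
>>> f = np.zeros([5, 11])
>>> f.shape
(5, 11)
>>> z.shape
(7,)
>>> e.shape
()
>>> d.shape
(2, 2)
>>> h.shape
(7,)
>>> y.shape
()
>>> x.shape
(11, 7, 2, 2)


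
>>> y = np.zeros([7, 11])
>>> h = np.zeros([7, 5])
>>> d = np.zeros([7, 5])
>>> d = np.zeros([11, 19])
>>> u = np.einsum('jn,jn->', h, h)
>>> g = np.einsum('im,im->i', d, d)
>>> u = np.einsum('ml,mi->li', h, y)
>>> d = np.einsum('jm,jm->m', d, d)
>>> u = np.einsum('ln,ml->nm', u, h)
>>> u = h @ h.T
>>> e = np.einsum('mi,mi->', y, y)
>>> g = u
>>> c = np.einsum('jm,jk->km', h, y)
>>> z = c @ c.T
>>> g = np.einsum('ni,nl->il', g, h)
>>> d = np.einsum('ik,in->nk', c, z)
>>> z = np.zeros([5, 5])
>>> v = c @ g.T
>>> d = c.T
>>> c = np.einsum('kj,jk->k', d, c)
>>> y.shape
(7, 11)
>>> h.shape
(7, 5)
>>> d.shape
(5, 11)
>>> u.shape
(7, 7)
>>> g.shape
(7, 5)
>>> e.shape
()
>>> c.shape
(5,)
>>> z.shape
(5, 5)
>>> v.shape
(11, 7)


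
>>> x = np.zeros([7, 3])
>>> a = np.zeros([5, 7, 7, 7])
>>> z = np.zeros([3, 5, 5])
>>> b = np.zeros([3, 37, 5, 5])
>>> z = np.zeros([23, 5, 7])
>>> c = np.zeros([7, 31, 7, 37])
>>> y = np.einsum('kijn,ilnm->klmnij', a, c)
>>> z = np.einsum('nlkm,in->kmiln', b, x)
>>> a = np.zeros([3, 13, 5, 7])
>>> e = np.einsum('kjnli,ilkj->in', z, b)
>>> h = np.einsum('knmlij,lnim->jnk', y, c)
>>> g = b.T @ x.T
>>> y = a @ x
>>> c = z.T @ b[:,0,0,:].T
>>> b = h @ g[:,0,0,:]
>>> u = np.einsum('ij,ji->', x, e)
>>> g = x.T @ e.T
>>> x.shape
(7, 3)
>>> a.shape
(3, 13, 5, 7)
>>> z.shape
(5, 5, 7, 37, 3)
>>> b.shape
(7, 31, 7)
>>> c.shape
(3, 37, 7, 5, 3)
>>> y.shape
(3, 13, 5, 3)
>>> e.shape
(3, 7)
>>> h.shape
(7, 31, 5)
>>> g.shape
(3, 3)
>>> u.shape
()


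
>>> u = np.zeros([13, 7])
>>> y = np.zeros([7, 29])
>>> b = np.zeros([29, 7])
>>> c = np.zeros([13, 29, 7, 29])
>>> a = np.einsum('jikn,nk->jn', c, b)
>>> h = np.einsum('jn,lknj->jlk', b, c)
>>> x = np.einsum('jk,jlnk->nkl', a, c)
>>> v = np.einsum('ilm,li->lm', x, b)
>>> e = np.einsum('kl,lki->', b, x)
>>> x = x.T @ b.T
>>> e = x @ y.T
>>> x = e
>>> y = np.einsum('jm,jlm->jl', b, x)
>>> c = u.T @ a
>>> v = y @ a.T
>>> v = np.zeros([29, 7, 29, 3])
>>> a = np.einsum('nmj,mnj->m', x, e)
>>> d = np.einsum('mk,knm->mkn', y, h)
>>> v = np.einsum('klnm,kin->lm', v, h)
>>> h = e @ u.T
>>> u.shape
(13, 7)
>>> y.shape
(29, 29)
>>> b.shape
(29, 7)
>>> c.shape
(7, 29)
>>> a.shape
(29,)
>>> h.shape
(29, 29, 13)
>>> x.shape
(29, 29, 7)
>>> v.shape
(7, 3)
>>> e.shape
(29, 29, 7)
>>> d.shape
(29, 29, 13)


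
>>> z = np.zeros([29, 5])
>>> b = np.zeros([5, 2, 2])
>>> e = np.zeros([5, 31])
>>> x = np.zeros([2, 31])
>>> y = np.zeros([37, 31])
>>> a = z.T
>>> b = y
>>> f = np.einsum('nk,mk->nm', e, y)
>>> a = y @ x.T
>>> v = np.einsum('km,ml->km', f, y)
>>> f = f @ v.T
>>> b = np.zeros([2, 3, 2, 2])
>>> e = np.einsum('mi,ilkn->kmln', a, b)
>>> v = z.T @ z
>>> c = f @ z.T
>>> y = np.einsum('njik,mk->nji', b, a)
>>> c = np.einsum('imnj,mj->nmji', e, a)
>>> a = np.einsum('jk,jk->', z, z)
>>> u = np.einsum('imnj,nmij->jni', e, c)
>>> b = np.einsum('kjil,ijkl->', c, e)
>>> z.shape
(29, 5)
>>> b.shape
()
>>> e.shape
(2, 37, 3, 2)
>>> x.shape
(2, 31)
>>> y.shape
(2, 3, 2)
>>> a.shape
()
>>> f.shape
(5, 5)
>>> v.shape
(5, 5)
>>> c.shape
(3, 37, 2, 2)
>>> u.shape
(2, 3, 2)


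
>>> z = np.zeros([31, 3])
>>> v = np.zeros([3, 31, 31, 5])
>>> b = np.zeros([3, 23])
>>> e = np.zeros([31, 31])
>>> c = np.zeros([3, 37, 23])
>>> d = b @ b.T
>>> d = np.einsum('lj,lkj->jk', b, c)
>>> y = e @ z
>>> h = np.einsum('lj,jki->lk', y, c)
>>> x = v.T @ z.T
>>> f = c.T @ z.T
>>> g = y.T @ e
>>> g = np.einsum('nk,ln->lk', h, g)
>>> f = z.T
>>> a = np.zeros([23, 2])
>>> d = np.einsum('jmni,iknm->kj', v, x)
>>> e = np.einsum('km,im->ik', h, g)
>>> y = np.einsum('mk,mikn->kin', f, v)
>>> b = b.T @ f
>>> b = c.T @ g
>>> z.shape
(31, 3)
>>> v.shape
(3, 31, 31, 5)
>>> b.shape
(23, 37, 37)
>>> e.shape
(3, 31)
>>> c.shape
(3, 37, 23)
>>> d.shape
(31, 3)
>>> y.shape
(31, 31, 5)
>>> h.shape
(31, 37)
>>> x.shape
(5, 31, 31, 31)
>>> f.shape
(3, 31)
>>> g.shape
(3, 37)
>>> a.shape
(23, 2)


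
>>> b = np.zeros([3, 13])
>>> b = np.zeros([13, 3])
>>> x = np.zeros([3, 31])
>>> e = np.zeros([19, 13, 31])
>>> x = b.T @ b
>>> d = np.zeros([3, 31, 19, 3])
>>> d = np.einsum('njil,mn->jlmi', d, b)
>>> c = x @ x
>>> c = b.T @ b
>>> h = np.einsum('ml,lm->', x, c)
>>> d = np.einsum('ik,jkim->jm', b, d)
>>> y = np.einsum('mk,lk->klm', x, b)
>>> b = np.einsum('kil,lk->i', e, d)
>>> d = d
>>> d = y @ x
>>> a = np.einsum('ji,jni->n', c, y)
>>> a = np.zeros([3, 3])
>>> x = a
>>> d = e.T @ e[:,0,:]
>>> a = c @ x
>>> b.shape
(13,)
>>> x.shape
(3, 3)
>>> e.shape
(19, 13, 31)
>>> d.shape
(31, 13, 31)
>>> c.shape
(3, 3)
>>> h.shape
()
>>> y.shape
(3, 13, 3)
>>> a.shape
(3, 3)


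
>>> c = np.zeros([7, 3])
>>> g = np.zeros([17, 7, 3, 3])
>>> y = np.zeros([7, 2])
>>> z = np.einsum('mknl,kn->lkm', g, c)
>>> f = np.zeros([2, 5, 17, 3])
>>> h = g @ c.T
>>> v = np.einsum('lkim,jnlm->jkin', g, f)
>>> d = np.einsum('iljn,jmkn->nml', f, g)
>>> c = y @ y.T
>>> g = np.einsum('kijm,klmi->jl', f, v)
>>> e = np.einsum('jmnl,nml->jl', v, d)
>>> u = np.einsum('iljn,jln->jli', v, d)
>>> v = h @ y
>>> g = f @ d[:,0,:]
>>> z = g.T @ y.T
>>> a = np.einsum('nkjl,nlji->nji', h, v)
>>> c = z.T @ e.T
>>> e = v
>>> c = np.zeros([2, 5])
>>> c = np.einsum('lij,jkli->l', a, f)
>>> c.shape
(17,)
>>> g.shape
(2, 5, 17, 5)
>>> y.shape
(7, 2)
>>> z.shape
(5, 17, 5, 7)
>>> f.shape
(2, 5, 17, 3)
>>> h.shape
(17, 7, 3, 7)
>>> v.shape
(17, 7, 3, 2)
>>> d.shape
(3, 7, 5)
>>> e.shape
(17, 7, 3, 2)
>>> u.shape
(3, 7, 2)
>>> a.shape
(17, 3, 2)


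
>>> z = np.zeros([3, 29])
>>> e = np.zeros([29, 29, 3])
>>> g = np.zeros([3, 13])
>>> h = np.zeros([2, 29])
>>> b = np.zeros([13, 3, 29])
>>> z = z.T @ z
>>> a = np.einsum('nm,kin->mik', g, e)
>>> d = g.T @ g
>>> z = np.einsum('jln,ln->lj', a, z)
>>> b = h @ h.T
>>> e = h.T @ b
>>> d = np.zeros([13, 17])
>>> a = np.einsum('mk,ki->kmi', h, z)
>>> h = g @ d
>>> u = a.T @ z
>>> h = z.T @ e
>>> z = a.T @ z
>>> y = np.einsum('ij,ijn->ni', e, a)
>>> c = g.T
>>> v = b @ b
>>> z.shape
(13, 2, 13)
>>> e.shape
(29, 2)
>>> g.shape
(3, 13)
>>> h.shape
(13, 2)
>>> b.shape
(2, 2)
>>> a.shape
(29, 2, 13)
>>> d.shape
(13, 17)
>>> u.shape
(13, 2, 13)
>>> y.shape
(13, 29)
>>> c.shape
(13, 3)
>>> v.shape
(2, 2)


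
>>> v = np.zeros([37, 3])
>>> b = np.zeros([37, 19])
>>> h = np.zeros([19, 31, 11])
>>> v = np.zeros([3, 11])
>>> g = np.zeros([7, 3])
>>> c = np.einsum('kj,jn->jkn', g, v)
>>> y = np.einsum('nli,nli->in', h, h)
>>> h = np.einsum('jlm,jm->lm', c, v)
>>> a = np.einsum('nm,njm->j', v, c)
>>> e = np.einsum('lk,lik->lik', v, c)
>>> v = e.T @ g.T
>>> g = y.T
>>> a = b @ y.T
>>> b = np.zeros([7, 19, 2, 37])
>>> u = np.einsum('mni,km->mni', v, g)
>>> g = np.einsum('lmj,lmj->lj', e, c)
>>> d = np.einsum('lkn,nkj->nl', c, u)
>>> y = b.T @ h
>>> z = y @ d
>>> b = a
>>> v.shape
(11, 7, 7)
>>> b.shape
(37, 11)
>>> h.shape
(7, 11)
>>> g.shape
(3, 11)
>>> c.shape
(3, 7, 11)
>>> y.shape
(37, 2, 19, 11)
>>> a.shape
(37, 11)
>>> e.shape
(3, 7, 11)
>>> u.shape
(11, 7, 7)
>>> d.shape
(11, 3)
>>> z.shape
(37, 2, 19, 3)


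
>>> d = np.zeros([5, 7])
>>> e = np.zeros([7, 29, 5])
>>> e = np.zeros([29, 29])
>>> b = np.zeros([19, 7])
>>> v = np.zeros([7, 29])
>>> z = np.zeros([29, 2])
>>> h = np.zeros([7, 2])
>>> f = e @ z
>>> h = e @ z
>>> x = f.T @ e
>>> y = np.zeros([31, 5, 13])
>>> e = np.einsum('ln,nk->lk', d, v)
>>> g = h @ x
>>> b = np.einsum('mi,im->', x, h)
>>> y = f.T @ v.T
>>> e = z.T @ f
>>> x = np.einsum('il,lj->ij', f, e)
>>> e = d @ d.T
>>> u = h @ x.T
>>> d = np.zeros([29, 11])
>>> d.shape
(29, 11)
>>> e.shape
(5, 5)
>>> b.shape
()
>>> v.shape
(7, 29)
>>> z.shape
(29, 2)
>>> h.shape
(29, 2)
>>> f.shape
(29, 2)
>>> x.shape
(29, 2)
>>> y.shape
(2, 7)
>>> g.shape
(29, 29)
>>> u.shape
(29, 29)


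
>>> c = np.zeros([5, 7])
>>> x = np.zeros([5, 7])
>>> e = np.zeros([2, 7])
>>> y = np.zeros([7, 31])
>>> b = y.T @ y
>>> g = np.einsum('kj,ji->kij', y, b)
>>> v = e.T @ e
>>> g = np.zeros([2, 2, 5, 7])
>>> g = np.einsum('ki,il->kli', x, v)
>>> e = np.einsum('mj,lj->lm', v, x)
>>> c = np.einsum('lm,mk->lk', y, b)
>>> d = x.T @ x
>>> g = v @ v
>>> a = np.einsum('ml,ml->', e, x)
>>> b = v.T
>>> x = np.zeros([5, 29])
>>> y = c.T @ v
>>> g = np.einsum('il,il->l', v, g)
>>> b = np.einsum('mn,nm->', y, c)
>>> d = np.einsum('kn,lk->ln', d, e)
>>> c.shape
(7, 31)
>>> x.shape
(5, 29)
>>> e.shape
(5, 7)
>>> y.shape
(31, 7)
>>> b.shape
()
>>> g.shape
(7,)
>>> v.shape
(7, 7)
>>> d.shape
(5, 7)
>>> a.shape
()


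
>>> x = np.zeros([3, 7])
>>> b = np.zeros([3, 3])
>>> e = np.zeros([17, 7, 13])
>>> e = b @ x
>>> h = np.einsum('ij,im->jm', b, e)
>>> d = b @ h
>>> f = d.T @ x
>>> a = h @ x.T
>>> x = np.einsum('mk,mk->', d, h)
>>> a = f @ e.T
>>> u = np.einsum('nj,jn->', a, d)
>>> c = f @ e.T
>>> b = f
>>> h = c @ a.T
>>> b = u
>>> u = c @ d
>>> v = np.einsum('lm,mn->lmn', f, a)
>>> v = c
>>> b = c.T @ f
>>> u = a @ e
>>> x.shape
()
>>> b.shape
(3, 7)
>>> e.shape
(3, 7)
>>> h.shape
(7, 7)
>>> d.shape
(3, 7)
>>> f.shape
(7, 7)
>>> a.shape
(7, 3)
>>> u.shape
(7, 7)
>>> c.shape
(7, 3)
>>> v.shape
(7, 3)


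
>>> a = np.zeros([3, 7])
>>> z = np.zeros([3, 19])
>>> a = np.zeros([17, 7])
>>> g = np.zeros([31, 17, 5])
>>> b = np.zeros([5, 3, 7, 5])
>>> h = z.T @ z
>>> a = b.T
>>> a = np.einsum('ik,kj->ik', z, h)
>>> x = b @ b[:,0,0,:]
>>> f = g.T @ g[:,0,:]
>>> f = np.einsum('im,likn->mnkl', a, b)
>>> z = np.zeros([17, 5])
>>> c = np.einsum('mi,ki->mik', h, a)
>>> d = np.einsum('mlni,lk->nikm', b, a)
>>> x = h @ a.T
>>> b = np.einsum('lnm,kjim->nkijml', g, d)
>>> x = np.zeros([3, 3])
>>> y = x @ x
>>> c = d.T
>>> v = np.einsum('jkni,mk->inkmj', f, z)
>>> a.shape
(3, 19)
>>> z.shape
(17, 5)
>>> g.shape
(31, 17, 5)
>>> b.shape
(17, 7, 19, 5, 5, 31)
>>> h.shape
(19, 19)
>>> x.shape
(3, 3)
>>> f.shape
(19, 5, 7, 5)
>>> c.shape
(5, 19, 5, 7)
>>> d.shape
(7, 5, 19, 5)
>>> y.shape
(3, 3)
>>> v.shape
(5, 7, 5, 17, 19)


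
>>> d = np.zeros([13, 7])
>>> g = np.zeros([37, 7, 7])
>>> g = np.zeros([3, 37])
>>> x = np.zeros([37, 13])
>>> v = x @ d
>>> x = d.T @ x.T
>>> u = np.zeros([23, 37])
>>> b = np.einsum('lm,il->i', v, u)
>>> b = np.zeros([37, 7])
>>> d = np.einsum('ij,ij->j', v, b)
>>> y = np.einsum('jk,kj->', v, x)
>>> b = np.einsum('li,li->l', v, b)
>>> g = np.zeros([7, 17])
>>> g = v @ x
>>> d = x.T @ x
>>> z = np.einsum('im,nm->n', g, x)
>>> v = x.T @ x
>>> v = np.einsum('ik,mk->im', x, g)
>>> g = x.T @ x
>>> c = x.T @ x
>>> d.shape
(37, 37)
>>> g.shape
(37, 37)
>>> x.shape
(7, 37)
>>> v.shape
(7, 37)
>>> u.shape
(23, 37)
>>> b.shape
(37,)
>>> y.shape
()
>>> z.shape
(7,)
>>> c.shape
(37, 37)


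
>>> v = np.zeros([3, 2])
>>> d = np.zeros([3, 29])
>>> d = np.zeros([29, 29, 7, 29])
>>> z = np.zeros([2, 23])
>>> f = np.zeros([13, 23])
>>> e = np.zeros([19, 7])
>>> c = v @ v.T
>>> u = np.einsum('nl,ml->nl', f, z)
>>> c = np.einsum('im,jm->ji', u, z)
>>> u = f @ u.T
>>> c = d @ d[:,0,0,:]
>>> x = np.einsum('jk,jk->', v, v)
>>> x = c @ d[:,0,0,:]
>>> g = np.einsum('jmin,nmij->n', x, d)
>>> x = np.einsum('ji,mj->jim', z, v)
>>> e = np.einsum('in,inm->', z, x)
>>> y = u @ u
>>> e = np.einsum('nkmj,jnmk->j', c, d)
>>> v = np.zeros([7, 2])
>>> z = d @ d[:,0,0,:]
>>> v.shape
(7, 2)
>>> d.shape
(29, 29, 7, 29)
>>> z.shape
(29, 29, 7, 29)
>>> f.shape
(13, 23)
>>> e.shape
(29,)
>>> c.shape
(29, 29, 7, 29)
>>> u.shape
(13, 13)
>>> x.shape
(2, 23, 3)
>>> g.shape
(29,)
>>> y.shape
(13, 13)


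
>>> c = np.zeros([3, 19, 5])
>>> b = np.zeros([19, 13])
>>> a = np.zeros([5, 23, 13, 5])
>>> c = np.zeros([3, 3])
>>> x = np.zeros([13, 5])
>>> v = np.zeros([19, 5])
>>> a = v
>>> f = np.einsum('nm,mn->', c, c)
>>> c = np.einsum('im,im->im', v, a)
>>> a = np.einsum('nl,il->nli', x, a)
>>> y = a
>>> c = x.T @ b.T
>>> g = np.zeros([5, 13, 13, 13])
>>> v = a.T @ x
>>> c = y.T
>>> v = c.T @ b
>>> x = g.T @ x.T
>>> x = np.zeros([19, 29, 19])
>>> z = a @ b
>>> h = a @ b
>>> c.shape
(19, 5, 13)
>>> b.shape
(19, 13)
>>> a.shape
(13, 5, 19)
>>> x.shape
(19, 29, 19)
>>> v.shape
(13, 5, 13)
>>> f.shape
()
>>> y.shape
(13, 5, 19)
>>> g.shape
(5, 13, 13, 13)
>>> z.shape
(13, 5, 13)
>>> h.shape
(13, 5, 13)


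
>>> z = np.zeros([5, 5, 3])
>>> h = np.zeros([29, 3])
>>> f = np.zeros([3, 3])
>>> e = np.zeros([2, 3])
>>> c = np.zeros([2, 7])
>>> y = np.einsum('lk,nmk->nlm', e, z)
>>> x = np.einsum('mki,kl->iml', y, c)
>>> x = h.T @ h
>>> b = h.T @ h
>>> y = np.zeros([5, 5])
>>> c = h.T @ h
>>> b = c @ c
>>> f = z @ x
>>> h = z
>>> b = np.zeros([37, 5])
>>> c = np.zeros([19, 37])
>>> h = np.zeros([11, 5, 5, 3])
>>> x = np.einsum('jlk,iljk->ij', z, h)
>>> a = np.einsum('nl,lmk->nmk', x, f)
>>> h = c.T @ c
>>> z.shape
(5, 5, 3)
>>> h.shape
(37, 37)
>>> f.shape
(5, 5, 3)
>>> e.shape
(2, 3)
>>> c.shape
(19, 37)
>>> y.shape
(5, 5)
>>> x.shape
(11, 5)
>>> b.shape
(37, 5)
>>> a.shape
(11, 5, 3)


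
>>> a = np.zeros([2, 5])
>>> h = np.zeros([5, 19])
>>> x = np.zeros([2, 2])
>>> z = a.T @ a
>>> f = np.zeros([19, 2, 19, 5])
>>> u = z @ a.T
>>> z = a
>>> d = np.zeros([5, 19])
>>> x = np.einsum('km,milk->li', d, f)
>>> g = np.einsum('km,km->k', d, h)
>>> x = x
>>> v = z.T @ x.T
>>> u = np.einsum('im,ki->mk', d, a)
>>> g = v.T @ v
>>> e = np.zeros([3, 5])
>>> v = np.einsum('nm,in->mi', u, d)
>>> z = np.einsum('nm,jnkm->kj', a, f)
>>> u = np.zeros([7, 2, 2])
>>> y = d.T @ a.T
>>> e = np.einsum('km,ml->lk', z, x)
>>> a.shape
(2, 5)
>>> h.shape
(5, 19)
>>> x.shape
(19, 2)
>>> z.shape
(19, 19)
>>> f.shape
(19, 2, 19, 5)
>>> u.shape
(7, 2, 2)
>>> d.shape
(5, 19)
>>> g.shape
(19, 19)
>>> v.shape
(2, 5)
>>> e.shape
(2, 19)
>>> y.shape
(19, 2)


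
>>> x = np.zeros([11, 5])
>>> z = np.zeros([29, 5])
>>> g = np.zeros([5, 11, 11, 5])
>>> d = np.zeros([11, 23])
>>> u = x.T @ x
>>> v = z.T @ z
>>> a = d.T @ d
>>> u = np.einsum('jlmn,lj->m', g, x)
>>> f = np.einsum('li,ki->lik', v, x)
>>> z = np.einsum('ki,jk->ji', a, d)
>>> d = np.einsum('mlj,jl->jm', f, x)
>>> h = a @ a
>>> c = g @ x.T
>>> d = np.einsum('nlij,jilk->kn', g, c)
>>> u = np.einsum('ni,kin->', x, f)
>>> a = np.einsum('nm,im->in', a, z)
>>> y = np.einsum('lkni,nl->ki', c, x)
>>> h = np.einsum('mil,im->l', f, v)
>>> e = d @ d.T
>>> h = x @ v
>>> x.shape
(11, 5)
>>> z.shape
(11, 23)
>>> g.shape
(5, 11, 11, 5)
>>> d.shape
(11, 5)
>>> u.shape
()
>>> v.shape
(5, 5)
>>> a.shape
(11, 23)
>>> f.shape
(5, 5, 11)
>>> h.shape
(11, 5)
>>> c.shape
(5, 11, 11, 11)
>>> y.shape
(11, 11)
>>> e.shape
(11, 11)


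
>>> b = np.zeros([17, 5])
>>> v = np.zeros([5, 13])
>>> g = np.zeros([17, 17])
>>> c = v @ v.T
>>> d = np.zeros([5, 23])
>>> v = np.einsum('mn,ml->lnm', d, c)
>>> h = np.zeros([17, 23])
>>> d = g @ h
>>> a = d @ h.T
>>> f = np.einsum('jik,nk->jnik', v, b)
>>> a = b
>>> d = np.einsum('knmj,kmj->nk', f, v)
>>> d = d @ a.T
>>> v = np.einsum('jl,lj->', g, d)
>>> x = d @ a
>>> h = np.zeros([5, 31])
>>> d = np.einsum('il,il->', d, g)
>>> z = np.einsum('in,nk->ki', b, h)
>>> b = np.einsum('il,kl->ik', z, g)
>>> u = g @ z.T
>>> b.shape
(31, 17)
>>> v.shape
()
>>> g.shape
(17, 17)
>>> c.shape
(5, 5)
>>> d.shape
()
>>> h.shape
(5, 31)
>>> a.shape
(17, 5)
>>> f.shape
(5, 17, 23, 5)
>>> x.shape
(17, 5)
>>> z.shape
(31, 17)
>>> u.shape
(17, 31)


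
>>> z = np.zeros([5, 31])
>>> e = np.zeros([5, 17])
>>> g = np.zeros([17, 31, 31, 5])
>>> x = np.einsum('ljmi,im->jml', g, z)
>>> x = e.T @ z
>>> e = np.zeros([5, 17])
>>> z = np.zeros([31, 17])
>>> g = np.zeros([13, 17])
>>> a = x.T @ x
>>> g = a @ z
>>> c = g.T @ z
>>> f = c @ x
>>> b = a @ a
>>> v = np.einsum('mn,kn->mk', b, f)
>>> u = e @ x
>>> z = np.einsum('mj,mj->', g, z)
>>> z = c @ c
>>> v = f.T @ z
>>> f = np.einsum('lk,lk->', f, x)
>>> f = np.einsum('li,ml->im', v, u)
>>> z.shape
(17, 17)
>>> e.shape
(5, 17)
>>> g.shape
(31, 17)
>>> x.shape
(17, 31)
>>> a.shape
(31, 31)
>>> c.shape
(17, 17)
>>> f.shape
(17, 5)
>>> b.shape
(31, 31)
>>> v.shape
(31, 17)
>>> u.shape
(5, 31)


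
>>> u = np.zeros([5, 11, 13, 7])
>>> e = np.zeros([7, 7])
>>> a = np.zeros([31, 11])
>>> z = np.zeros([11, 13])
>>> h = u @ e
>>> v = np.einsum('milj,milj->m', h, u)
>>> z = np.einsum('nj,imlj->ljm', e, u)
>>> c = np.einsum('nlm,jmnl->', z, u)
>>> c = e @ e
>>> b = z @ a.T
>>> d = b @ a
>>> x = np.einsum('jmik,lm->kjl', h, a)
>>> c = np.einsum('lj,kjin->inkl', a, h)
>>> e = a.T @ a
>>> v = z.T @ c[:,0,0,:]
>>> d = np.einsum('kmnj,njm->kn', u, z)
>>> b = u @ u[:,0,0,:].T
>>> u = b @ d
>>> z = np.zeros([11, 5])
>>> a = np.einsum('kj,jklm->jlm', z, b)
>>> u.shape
(5, 11, 13, 13)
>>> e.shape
(11, 11)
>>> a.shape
(5, 13, 5)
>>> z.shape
(11, 5)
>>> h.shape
(5, 11, 13, 7)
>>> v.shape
(11, 7, 31)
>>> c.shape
(13, 7, 5, 31)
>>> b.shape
(5, 11, 13, 5)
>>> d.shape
(5, 13)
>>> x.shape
(7, 5, 31)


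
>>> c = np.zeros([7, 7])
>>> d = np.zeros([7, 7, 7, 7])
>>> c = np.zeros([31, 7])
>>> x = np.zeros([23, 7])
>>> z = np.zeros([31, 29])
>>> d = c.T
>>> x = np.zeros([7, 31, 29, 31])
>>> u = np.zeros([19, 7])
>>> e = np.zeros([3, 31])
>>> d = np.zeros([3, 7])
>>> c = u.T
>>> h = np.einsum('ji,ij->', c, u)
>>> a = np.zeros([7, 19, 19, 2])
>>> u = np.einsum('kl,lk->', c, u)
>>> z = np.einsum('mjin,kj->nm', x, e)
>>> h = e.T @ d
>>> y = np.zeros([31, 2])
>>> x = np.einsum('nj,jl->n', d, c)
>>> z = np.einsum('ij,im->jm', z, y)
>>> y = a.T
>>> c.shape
(7, 19)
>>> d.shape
(3, 7)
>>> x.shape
(3,)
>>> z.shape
(7, 2)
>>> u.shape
()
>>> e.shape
(3, 31)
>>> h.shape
(31, 7)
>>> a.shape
(7, 19, 19, 2)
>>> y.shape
(2, 19, 19, 7)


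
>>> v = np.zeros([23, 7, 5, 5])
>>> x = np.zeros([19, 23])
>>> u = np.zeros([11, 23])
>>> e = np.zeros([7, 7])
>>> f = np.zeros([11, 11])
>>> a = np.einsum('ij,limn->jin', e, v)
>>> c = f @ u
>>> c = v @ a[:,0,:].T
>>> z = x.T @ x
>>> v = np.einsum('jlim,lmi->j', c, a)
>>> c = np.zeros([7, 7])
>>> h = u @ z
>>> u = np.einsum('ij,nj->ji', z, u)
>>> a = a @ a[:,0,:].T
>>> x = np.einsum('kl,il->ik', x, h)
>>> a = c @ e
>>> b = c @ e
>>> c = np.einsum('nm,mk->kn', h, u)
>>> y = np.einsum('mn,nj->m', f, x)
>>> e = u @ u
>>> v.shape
(23,)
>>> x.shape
(11, 19)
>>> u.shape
(23, 23)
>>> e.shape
(23, 23)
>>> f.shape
(11, 11)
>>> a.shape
(7, 7)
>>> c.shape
(23, 11)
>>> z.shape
(23, 23)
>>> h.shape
(11, 23)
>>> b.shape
(7, 7)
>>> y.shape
(11,)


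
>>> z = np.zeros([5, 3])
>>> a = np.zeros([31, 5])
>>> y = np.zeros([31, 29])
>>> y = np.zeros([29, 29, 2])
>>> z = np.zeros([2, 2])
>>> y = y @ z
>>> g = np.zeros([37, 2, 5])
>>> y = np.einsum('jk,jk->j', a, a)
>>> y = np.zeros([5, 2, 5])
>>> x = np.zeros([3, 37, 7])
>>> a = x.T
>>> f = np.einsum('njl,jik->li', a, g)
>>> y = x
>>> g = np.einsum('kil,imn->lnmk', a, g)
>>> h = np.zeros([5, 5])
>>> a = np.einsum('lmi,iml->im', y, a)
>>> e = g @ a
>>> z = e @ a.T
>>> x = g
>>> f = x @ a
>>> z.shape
(3, 5, 2, 7)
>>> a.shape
(7, 37)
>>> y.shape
(3, 37, 7)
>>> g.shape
(3, 5, 2, 7)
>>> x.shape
(3, 5, 2, 7)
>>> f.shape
(3, 5, 2, 37)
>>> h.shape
(5, 5)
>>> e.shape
(3, 5, 2, 37)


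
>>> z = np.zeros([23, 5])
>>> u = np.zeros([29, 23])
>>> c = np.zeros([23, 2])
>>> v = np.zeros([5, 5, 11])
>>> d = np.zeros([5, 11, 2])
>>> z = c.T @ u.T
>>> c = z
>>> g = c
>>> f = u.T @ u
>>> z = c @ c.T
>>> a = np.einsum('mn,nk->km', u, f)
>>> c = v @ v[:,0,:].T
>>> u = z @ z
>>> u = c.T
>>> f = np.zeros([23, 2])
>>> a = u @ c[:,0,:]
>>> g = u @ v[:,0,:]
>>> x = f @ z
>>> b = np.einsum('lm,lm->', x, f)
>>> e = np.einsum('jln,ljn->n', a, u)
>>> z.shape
(2, 2)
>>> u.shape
(5, 5, 5)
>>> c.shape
(5, 5, 5)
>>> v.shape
(5, 5, 11)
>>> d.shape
(5, 11, 2)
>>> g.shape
(5, 5, 11)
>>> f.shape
(23, 2)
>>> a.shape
(5, 5, 5)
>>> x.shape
(23, 2)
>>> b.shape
()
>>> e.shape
(5,)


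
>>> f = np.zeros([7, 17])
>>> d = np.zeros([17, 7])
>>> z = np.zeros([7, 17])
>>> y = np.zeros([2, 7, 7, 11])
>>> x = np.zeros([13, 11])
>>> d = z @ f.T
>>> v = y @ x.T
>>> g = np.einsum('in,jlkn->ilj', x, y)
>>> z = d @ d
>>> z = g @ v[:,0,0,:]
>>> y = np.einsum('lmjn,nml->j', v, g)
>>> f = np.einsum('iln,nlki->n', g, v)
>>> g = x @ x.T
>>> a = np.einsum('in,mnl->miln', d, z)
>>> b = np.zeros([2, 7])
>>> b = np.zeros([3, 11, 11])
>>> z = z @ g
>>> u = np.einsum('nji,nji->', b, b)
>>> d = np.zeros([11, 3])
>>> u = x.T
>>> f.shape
(2,)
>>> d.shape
(11, 3)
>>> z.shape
(13, 7, 13)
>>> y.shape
(7,)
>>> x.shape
(13, 11)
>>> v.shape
(2, 7, 7, 13)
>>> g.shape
(13, 13)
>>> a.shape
(13, 7, 13, 7)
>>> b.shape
(3, 11, 11)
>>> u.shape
(11, 13)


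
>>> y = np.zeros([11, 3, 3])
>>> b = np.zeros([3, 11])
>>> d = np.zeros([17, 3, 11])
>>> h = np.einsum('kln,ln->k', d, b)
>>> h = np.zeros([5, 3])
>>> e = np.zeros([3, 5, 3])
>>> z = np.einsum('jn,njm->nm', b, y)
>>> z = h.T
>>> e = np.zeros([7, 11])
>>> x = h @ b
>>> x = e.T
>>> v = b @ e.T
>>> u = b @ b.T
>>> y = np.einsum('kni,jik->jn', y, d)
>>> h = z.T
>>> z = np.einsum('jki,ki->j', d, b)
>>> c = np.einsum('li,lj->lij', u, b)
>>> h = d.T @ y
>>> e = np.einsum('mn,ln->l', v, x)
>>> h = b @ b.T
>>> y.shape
(17, 3)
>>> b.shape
(3, 11)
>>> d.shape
(17, 3, 11)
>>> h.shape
(3, 3)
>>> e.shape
(11,)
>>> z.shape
(17,)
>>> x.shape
(11, 7)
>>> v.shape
(3, 7)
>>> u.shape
(3, 3)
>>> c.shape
(3, 3, 11)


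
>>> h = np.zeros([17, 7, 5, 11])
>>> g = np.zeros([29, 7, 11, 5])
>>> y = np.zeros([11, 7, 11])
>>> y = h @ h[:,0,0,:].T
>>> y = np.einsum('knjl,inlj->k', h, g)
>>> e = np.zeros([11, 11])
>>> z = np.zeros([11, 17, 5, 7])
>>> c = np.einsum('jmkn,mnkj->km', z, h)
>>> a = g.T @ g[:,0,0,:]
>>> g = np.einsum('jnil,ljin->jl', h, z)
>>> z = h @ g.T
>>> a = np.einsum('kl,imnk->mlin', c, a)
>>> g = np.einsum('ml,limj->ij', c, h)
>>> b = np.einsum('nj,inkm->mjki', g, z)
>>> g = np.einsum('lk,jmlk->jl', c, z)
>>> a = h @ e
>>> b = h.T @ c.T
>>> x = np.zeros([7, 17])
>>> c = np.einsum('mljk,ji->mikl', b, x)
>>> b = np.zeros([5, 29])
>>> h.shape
(17, 7, 5, 11)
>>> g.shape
(17, 5)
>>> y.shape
(17,)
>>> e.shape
(11, 11)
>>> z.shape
(17, 7, 5, 17)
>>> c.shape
(11, 17, 5, 5)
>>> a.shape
(17, 7, 5, 11)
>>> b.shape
(5, 29)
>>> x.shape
(7, 17)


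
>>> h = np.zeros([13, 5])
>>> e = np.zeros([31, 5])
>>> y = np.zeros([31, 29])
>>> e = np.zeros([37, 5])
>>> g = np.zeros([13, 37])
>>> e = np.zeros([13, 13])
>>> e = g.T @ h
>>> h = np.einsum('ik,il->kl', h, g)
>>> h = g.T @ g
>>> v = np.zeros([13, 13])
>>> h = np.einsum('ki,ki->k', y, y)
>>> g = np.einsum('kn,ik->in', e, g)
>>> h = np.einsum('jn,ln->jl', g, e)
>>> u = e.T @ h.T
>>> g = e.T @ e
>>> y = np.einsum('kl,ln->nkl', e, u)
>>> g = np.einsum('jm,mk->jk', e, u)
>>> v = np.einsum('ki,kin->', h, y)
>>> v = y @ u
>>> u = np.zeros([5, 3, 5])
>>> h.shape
(13, 37)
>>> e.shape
(37, 5)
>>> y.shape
(13, 37, 5)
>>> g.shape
(37, 13)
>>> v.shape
(13, 37, 13)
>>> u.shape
(5, 3, 5)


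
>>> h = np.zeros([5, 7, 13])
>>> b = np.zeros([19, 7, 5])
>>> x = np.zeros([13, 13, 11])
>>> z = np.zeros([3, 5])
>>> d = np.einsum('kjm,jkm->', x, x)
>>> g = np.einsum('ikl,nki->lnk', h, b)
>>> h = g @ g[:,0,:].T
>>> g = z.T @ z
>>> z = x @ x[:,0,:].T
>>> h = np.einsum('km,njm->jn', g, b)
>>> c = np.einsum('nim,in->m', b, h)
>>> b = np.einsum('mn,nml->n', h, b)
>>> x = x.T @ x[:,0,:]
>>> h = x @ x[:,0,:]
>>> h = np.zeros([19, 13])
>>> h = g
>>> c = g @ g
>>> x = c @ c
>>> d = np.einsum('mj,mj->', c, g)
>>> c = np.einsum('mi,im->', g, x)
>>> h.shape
(5, 5)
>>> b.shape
(19,)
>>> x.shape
(5, 5)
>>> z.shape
(13, 13, 13)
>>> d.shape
()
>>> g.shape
(5, 5)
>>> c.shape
()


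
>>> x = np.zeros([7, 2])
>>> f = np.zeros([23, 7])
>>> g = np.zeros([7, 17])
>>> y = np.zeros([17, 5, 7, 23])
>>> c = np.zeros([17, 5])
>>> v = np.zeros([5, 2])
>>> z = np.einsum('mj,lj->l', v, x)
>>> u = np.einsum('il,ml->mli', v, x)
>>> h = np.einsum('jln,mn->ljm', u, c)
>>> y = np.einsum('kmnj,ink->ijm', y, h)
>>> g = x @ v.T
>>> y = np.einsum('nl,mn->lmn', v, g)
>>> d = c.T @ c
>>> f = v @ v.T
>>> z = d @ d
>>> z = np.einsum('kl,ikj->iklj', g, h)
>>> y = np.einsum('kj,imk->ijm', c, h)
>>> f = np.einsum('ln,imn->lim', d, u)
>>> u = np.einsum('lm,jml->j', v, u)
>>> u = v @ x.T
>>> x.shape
(7, 2)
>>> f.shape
(5, 7, 2)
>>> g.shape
(7, 5)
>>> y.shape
(2, 5, 7)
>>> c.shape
(17, 5)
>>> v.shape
(5, 2)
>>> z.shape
(2, 7, 5, 17)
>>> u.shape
(5, 7)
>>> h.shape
(2, 7, 17)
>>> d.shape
(5, 5)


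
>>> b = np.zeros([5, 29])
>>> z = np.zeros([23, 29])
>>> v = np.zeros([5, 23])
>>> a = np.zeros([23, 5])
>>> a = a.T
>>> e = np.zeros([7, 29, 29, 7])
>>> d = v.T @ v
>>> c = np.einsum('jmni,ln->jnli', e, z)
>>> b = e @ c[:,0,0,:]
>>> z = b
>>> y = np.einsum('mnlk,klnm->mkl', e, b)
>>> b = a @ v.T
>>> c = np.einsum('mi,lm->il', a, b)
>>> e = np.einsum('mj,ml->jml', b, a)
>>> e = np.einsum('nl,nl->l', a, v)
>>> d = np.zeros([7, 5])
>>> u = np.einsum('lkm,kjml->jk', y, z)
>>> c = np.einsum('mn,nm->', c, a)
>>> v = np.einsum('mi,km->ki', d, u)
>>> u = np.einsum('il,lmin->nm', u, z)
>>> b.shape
(5, 5)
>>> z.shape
(7, 29, 29, 7)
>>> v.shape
(29, 5)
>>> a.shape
(5, 23)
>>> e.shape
(23,)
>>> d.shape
(7, 5)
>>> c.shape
()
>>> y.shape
(7, 7, 29)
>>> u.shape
(7, 29)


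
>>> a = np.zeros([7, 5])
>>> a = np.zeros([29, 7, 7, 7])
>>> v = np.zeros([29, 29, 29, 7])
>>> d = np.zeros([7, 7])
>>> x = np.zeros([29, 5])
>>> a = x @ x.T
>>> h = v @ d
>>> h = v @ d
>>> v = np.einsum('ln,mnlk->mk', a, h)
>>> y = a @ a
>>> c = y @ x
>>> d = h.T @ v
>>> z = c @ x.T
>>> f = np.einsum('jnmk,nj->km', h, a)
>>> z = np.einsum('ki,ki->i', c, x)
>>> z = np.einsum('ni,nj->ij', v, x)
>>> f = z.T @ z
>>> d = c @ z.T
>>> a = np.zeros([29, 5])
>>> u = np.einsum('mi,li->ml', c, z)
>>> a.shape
(29, 5)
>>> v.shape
(29, 7)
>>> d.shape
(29, 7)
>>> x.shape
(29, 5)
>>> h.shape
(29, 29, 29, 7)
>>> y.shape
(29, 29)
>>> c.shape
(29, 5)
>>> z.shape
(7, 5)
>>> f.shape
(5, 5)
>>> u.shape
(29, 7)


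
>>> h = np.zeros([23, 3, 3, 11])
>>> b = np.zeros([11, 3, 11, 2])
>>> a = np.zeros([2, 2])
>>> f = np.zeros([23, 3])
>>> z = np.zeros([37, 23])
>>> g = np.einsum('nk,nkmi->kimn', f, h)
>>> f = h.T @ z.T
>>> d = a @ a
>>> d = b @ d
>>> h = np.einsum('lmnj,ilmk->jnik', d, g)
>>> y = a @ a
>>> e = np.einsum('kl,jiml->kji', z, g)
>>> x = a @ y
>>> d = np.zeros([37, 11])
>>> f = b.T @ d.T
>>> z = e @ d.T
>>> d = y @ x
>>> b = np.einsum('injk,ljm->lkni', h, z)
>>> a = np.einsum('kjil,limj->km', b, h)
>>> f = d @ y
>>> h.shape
(2, 11, 3, 23)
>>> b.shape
(37, 23, 11, 2)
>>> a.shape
(37, 3)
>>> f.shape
(2, 2)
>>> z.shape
(37, 3, 37)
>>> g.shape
(3, 11, 3, 23)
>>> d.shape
(2, 2)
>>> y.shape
(2, 2)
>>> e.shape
(37, 3, 11)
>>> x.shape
(2, 2)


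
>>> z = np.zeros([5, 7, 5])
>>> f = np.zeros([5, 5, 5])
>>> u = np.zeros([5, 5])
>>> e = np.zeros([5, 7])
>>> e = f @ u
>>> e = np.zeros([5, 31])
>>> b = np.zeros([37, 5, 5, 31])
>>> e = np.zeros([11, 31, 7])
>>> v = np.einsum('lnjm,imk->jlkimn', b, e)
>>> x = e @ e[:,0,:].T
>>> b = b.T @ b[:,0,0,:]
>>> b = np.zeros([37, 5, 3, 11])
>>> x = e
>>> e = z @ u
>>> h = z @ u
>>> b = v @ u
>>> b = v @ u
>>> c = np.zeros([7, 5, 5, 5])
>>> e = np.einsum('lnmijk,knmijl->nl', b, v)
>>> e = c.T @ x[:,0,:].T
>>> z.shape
(5, 7, 5)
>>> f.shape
(5, 5, 5)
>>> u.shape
(5, 5)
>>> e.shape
(5, 5, 5, 11)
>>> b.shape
(5, 37, 7, 11, 31, 5)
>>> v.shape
(5, 37, 7, 11, 31, 5)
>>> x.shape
(11, 31, 7)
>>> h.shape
(5, 7, 5)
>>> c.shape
(7, 5, 5, 5)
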